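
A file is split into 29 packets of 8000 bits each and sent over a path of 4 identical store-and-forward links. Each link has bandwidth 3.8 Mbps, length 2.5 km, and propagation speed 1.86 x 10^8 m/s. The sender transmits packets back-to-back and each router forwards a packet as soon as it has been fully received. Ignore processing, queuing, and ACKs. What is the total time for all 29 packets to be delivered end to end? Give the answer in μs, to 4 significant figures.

Per-hop transmission t_tx = L/R = 8000/3800000 = 2105.26 μs.
Per-hop propagation t_prop = 2500/186000000 = 13.4409 μs.
Pipeline fill: first packet needs 4·t_tx to clear all hops; remaining 28 packets each add one t_tx.
Total = (4+29-1)·t_tx + 4·t_prop = 32·2105.26 + 4·13.4409 = 67420 μs.

67420 μs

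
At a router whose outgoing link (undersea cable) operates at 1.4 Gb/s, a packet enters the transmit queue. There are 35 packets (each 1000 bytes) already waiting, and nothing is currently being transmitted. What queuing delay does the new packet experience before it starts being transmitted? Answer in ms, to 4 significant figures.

0.2000 ms

Each queued packet: L/R = 8000/1400000000 = 0.00571429 ms.
35 queued → 0.2 ms.
Queuing delay = 0.2000 ms.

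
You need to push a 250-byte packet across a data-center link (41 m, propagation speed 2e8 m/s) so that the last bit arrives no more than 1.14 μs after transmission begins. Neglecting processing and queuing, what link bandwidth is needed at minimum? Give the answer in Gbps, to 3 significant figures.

L = 2000 bits.
Propagation delay = 41 / 200000000 = 0.205 μs.
Transmission budget = 1.14 − 0.205 = 0.935 μs.
R ≥ L / t_tx = 2000 bits / 9.35e-07 s = 2.14 Gbps.

2.14 Gbps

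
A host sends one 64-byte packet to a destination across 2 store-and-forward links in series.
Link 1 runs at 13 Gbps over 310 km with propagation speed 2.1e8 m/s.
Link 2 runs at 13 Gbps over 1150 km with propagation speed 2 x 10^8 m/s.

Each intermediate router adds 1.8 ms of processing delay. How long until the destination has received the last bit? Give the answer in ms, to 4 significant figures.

L = 64 × 8 = 512 bits.
Transmission delay per hop = L/R = 512/13000000000 = 3.93846e-05 ms; 2 hops → 7.87692e-05 ms.
Propagation delays (d/s per hop): 1.47619, 5.75 ms; sum = 7.22619 ms.
Processing at 1 router(s): 1 × 1.8 ms = 1.8 ms.
End-to-end = 9.026 ms.

9.026 ms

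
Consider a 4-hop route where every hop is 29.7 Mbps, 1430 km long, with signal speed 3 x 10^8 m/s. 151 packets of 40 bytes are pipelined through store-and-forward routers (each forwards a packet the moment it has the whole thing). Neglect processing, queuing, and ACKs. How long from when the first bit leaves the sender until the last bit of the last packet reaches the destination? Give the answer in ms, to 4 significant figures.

20.73 ms

Per-hop transmission t_tx = L/R = 320/29700000 = 0.0107744 ms.
Per-hop propagation t_prop = 1430000/300000000 = 4.76667 ms.
Pipeline fill: first packet needs 4·t_tx to clear all hops; remaining 150 packets each add one t_tx.
Total = (4+151-1)·t_tx + 4·t_prop = 154·0.0107744 + 4·4.76667 = 20.73 ms.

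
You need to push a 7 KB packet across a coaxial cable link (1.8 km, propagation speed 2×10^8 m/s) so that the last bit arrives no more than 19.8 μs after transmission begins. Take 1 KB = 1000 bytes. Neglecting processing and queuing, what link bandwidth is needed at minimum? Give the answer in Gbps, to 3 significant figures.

5.19 Gbps

L = 56000 bits.
Propagation delay = 1800 / 200000000 = 9 μs.
Transmission budget = 19.8 − 9 = 10.8 μs.
R ≥ L / t_tx = 56000 bits / 1.08e-05 s = 5.19 Gbps.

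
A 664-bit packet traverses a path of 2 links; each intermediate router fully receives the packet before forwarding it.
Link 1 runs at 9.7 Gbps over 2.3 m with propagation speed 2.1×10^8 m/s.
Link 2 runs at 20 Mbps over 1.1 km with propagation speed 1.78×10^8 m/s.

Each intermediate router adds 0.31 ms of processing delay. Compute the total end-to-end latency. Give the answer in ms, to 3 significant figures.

Transmission delays (L/R per hop): 6.84536e-05, 0.0332 ms; sum = 0.0332685 ms.
Propagation delays (d/s per hop): 1.09524e-05, 0.00617978 ms; sum = 0.00619073 ms.
Processing at 1 router(s): 1 × 0.31 ms = 0.31 ms.
End-to-end = 0.349 ms.

0.349 ms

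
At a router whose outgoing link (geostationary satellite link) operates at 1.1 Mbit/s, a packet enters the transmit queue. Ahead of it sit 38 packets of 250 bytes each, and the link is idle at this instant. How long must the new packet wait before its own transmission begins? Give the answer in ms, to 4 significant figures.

69.09 ms

Each queued packet: L/R = 2000/1100000 = 1.81818 ms.
38 queued → 69.0909 ms.
Queuing delay = 69.09 ms.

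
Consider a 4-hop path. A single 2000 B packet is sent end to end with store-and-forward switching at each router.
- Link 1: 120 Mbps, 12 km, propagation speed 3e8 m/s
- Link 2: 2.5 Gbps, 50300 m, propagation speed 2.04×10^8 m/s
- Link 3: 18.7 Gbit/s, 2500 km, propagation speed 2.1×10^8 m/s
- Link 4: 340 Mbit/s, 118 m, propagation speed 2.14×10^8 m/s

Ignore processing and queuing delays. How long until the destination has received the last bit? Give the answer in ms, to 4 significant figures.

L = 2000 × 8 = 16000 bits.
Transmission delays (L/R per hop): 0.133333, 0.0064, 0.000855615, 0.0470588 ms; sum = 0.187648 ms.
Propagation delays (d/s per hop): 0.04, 0.246569, 11.9048, 0.000551402 ms; sum = 12.1919 ms.
End-to-end = 12.38 ms.

12.38 ms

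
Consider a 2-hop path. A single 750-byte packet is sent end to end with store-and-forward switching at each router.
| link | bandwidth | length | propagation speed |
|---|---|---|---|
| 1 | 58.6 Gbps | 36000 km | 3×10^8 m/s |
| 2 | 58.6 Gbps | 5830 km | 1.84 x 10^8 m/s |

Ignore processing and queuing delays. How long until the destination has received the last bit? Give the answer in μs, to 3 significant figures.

152000 μs

L = 750 × 8 = 6000 bits.
Transmission delay per hop = L/R = 6000/58600000000 = 0.102389 μs; 2 hops → 0.204778 μs.
Propagation delays (d/s per hop): 120000, 31684.8 μs; sum = 151685 μs.
End-to-end = 152000 μs.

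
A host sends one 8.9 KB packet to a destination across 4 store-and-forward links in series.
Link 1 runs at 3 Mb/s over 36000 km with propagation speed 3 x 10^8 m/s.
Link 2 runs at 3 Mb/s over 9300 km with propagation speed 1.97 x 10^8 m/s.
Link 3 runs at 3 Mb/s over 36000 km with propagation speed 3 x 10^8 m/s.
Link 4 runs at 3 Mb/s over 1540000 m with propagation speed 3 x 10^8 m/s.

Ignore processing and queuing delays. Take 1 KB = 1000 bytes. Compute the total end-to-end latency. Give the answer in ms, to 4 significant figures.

L = 71200 bits.
Transmission delay per hop = L/R = 71200/3000000 = 23.7333 ms; 4 hops → 94.9333 ms.
Propagation delays (d/s per hop): 120, 47.2081, 120, 5.13333 ms; sum = 292.341 ms.
End-to-end = 387.3 ms.

387.3 ms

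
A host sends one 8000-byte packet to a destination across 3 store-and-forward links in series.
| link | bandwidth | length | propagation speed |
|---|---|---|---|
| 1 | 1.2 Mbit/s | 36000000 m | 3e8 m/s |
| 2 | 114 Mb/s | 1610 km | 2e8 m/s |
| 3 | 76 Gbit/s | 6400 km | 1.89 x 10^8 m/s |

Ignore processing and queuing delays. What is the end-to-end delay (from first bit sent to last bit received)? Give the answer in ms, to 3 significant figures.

L = 8000 × 8 = 64000 bits.
Transmission delays (L/R per hop): 53.3333, 0.561404, 0.000842105 ms; sum = 53.8956 ms.
Propagation delays (d/s per hop): 120, 8.05, 33.8624 ms; sum = 161.912 ms.
End-to-end = 216 ms.

216 ms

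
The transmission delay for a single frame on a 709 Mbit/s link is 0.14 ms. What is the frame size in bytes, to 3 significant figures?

12400 bytes

L = R × t_tx = 709000000 b/s × 0.00014 s = 99260 bits.
In bytes: 99260 / 8 = 12400 bytes.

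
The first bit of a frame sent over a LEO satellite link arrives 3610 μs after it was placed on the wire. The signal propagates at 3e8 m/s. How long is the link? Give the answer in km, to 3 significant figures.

1080 km

d = s × t_prop = 300000000 × 0.00361 = 1080 km.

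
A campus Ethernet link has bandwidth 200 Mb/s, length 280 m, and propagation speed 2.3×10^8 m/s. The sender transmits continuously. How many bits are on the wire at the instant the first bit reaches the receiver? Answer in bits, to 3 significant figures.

243 bits

Propagation delay = 280 / 2.3e+08 = 1.21739e-06 s.
BDP = R × t_prop = 200000000 × 1.21739e-06 = 243.478 bits.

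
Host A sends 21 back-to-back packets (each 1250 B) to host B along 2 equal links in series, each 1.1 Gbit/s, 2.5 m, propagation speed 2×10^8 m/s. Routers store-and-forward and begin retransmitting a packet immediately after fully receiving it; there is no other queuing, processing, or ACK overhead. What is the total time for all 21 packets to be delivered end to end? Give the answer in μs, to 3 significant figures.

Per-hop transmission t_tx = L/R = 10000/1100000000 = 9.09091 μs.
Per-hop propagation t_prop = 2.5/200000000 = 0.0125 μs.
Pipeline fill: first packet needs 2·t_tx to clear all hops; remaining 20 packets each add one t_tx.
Total = (2+21-1)·t_tx + 2·t_prop = 22·9.09091 + 2·0.0125 = 200 μs.

200 μs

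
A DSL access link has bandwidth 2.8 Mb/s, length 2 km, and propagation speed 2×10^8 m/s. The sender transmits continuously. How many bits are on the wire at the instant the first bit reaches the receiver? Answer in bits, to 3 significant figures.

28.0 bits

Propagation delay = 2000 / 200000000 = 1e-05 s.
BDP = R × t_prop = 2800000 × 1e-05 = 28 bits.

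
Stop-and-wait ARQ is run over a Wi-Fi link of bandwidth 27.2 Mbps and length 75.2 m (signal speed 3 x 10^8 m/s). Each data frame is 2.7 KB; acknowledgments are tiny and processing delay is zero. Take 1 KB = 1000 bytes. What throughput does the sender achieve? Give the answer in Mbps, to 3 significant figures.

t_tx = L/R = 21600/27200000 = 0.000794118 s.
t_prop = 75.2/300000000 = 2.50667e-07 s; RTT = 5.01333e-07 s.
Cycle = t_tx + RTT = 0.000794619 s.
Throughput = L / cycle = 21600 / 0.000794619 = 27.2 Mbps.

27.2 Mbps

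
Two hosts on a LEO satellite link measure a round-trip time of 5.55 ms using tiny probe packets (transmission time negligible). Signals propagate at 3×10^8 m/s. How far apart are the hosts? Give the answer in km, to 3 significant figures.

One-way propagation = RTT/2 = 2.775 ms.
d = s × t = 300000000 × 0.002775 = 833 km.

833 km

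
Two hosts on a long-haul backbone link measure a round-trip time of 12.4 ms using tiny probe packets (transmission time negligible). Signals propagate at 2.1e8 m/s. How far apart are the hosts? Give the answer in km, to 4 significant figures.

1302 km

One-way propagation = RTT/2 = 6.2 ms.
d = s × t = 210000000 × 0.0062 = 1302 km.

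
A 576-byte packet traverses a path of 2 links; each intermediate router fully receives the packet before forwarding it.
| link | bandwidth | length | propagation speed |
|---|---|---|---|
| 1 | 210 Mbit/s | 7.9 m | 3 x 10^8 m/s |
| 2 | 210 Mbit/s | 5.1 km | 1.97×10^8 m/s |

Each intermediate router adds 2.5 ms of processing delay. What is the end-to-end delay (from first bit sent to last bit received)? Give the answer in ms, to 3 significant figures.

L = 576 × 8 = 4608 bits.
Transmission delay per hop = L/R = 4608/210000000 = 0.0219429 ms; 2 hops → 0.0438857 ms.
Propagation delays (d/s per hop): 2.63333e-05, 0.0258883 ms; sum = 0.0259147 ms.
Processing at 1 router(s): 1 × 2.5 ms = 2.5 ms.
End-to-end = 2.57 ms.

2.57 ms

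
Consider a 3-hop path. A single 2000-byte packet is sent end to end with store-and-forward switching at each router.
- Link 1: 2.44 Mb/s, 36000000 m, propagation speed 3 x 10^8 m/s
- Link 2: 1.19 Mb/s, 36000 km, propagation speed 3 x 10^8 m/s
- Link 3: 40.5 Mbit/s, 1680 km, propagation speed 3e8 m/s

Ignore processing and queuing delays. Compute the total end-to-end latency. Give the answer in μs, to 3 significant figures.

L = 2000 × 8 = 16000 bits.
Transmission delays (L/R per hop): 6557.38, 13445.4, 395.062 μs; sum = 20397.8 μs.
Propagation delays (d/s per hop): 120000, 120000, 5600 μs; sum = 245600 μs.
End-to-end = 266000 μs.

266000 μs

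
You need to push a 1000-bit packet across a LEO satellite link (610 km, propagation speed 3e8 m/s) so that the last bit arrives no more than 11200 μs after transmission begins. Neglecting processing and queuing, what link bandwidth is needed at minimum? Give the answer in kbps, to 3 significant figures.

Propagation delay = 610000 / 300000000 = 2033.33 μs.
Transmission budget = 11200 − 2033.33 = 9166.67 μs.
R ≥ L / t_tx = 1000 bits / 0.00916667 s = 109 kbps.

109 kbps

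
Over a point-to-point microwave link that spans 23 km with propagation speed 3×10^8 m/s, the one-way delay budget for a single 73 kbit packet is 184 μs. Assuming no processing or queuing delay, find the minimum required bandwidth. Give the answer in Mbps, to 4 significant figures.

680.1 Mbps

Propagation delay = 23000 / 300000000 = 76.6667 μs.
Transmission budget = 184 − 76.6667 = 107.333 μs.
R ≥ L / t_tx = 73000 bits / 0.000107333 s = 680.1 Mbps.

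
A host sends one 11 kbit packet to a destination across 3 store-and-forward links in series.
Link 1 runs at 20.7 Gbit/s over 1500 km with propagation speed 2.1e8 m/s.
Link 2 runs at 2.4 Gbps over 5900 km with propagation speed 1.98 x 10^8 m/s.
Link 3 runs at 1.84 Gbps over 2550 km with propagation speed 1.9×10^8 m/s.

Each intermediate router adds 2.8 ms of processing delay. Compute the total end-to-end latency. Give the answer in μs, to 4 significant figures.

L = 11000 bits.
Transmission delays (L/R per hop): 0.531401, 4.58333, 5.97826 μs; sum = 11.093 μs.
Propagation delays (d/s per hop): 7142.86, 29798, 13421.1 μs; sum = 50361.9 μs.
Processing at 2 router(s): 2 × 2.8 ms = 5600 μs.
End-to-end = 55970 μs.

55970 μs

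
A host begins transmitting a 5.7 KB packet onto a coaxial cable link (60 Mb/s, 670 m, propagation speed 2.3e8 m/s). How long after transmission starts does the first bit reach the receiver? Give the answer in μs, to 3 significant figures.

2.91 μs

First bit experiences only propagation delay: d/s = 670/2.3e+08 = 2.91 μs.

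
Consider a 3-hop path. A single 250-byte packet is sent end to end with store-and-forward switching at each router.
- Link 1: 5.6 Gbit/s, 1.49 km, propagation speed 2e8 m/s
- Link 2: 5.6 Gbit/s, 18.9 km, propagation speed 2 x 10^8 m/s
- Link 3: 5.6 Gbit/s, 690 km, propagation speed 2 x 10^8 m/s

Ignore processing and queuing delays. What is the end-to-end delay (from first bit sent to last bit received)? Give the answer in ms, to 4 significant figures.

3.553 ms

L = 250 × 8 = 2000 bits.
Transmission delay per hop = L/R = 2000/5600000000 = 0.000357143 ms; 3 hops → 0.00107143 ms.
Propagation delays (d/s per hop): 0.00745, 0.0945, 3.45 ms; sum = 3.55195 ms.
End-to-end = 3.553 ms.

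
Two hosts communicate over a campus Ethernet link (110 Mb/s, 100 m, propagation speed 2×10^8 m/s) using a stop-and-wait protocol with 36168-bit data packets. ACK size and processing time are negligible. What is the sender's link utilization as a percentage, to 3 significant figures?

99.7 %

t_tx = L/R = 36168/110000000 = 0.0003288 s.
t_prop = 100/200000000 = 5e-07 s; RTT = 1e-06 s.
Cycle = t_tx + RTT = 0.0003298 s.
Utilization = t_tx / cycle = 0.0003288/0.0003298 = 99.7 %.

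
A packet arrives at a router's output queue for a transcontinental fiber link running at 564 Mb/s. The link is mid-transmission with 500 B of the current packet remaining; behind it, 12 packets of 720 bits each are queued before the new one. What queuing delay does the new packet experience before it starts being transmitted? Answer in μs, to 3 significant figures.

22.4 μs

Each queued packet: L/R = 720/564000000 = 1.2766 μs.
12 queued → 15.3191 μs.
Plus remaining 4000 bits of current packet: 7.0922 μs.
Queuing delay = 22.4 μs.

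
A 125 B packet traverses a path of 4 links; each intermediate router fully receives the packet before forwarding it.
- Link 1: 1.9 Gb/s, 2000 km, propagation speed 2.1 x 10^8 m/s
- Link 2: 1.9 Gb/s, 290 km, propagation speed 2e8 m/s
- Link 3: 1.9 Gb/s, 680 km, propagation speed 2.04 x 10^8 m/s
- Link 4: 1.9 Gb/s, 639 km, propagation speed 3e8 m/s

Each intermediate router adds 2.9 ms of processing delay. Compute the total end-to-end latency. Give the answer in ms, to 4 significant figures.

25.14 ms

L = 125 × 8 = 1000 bits.
Transmission delay per hop = L/R = 1000/1900000000 = 0.000526316 ms; 4 hops → 0.00210526 ms.
Propagation delays (d/s per hop): 9.52381, 1.45, 3.33333, 2.13 ms; sum = 16.4371 ms.
Processing at 3 router(s): 3 × 2.9 ms = 8.7 ms.
End-to-end = 25.14 ms.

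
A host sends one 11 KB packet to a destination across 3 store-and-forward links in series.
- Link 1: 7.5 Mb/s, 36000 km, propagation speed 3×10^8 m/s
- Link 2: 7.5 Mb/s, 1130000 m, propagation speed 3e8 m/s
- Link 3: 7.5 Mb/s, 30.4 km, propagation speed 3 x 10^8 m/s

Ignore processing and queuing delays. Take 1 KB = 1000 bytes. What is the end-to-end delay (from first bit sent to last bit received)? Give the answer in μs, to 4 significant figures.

159100 μs

L = 88000 bits.
Transmission delay per hop = L/R = 88000/7500000 = 11733.3 μs; 3 hops → 35200 μs.
Propagation delays (d/s per hop): 120000, 3766.67, 101.333 μs; sum = 123868 μs.
End-to-end = 159100 μs.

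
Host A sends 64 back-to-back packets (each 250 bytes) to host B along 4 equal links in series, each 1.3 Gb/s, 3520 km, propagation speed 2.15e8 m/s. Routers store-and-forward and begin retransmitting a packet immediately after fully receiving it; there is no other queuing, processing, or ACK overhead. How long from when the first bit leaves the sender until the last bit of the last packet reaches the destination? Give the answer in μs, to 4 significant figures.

Per-hop transmission t_tx = L/R = 2000/1300000000 = 1.53846 μs.
Per-hop propagation t_prop = 3520000/215000000 = 16372.1 μs.
Pipeline fill: first packet needs 4·t_tx to clear all hops; remaining 63 packets each add one t_tx.
Total = (4+64-1)·t_tx + 4·t_prop = 67·1.53846 + 4·16372.1 = 65590 μs.

65590 μs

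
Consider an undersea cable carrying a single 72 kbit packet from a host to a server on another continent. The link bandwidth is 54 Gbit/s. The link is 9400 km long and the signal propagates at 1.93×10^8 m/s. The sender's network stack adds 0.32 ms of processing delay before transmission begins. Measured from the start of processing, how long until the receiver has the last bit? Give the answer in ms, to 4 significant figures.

L = 72000 bits.
Transmission delay = L/R = 72000 / 54000000000 = 0.00133333 ms.
Propagation delay = d/s = 9400000 m / 193000000 m/s = 48.7047 ms.
Plus processing delay 0.32 ms = 0.32 ms.
Total = 49.03 ms.

49.03 ms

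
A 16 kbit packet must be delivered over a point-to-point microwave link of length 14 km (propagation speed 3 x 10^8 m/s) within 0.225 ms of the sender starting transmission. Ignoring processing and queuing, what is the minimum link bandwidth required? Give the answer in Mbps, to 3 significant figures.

89.7 Mbps

Propagation delay = 14000 / 300000000 = 0.0466667 ms.
Transmission budget = 0.225 − 0.0466667 = 0.178333 ms.
R ≥ L / t_tx = 16000 bits / 0.000178333 s = 89.7 Mbps.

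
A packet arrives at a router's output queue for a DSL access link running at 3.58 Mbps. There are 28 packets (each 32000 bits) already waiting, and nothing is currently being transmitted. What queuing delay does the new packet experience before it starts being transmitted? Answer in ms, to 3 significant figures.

Each queued packet: L/R = 32000/3580000 = 8.93855 ms.
28 queued → 250.279 ms.
Queuing delay = 250 ms.

250 ms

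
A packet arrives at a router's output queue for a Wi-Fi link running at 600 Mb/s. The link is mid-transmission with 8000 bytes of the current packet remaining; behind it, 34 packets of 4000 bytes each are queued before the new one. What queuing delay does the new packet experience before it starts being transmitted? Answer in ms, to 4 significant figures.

Each queued packet: L/R = 32000/600000000 = 0.0533333 ms.
34 queued → 1.81333 ms.
Plus remaining 64000 bits of current packet: 0.106667 ms.
Queuing delay = 1.920 ms.

1.920 ms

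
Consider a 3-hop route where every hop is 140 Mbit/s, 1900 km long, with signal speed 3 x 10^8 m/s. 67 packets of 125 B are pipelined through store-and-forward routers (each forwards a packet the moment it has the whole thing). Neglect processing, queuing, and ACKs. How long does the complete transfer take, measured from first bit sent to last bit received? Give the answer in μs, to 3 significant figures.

19500 μs

Per-hop transmission t_tx = L/R = 1000/140000000 = 7.14286 μs.
Per-hop propagation t_prop = 1900000/300000000 = 6333.33 μs.
Pipeline fill: first packet needs 3·t_tx to clear all hops; remaining 66 packets each add one t_tx.
Total = (3+67-1)·t_tx + 3·t_prop = 69·7.14286 + 3·6333.33 = 19500 μs.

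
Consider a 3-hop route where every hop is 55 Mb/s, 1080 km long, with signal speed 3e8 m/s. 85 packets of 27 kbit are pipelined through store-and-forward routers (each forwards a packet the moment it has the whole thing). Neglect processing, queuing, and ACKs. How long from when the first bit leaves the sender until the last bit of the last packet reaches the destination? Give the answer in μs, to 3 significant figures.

53500 μs

Per-hop transmission t_tx = L/R = 27000/55000000 = 490.909 μs.
Per-hop propagation t_prop = 1080000/300000000 = 3600 μs.
Pipeline fill: first packet needs 3·t_tx to clear all hops; remaining 84 packets each add one t_tx.
Total = (3+85-1)·t_tx + 3·t_prop = 87·490.909 + 3·3600 = 53500 μs.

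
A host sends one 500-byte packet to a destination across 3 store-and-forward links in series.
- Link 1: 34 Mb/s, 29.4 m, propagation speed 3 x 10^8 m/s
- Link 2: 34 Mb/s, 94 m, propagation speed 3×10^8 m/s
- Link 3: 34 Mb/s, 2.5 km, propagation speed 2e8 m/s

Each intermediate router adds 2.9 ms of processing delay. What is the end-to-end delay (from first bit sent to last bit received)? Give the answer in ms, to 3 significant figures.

6.17 ms

L = 500 × 8 = 4000 bits.
Transmission delay per hop = L/R = 4000/34000000 = 0.117647 ms; 3 hops → 0.352941 ms.
Propagation delays (d/s per hop): 9.8e-05, 0.000313333, 0.0125 ms; sum = 0.0129113 ms.
Processing at 2 router(s): 2 × 2.9 ms = 5.8 ms.
End-to-end = 6.17 ms.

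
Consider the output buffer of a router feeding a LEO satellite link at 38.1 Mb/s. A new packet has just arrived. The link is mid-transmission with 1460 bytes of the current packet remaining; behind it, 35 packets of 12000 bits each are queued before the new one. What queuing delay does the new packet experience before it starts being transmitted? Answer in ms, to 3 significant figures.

11.3 ms

Each queued packet: L/R = 12000/38100000 = 0.314961 ms.
35 queued → 11.0236 ms.
Plus remaining 11680 bits of current packet: 0.306562 ms.
Queuing delay = 11.3 ms.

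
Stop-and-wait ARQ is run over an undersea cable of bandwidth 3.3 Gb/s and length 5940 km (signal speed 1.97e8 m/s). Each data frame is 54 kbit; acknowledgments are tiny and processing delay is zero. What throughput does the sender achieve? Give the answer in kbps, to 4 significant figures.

t_tx = L/R = 54000/3300000000 = 1.63636e-05 s.
t_prop = 5940000/197000000 = 0.0301523 s; RTT = 0.0603046 s.
Cycle = t_tx + RTT = 0.0603209 s.
Throughput = L / cycle = 54000 / 0.0603209 = 895.2 kbps.

895.2 kbps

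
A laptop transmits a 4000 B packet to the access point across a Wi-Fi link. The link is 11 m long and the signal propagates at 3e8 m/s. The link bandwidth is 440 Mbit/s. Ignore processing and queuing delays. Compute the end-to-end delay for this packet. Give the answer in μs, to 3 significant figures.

72.8 μs

L = 4000 × 8 = 32000 bits.
Transmission delay = L/R = 32000 / 440000000 = 72.7273 μs.
Propagation delay = d/s = 11 m / 300000000 m/s = 0.0366667 μs.
Total = 72.8 μs.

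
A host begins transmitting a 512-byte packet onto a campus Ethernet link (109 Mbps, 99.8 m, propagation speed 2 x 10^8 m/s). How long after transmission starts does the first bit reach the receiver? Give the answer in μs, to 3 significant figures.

First bit experiences only propagation delay: d/s = 99.8/200000000 = 0.499 μs.

0.499 μs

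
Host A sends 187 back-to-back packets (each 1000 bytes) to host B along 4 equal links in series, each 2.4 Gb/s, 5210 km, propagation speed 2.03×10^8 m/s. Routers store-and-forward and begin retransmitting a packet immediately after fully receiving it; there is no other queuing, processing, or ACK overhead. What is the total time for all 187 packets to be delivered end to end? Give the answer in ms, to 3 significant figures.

Per-hop transmission t_tx = L/R = 8000/2400000000 = 0.00333333 ms.
Per-hop propagation t_prop = 5210000/2.03e+08 = 25.665 ms.
Pipeline fill: first packet needs 4·t_tx to clear all hops; remaining 186 packets each add one t_tx.
Total = (4+187-1)·t_tx + 4·t_prop = 190·0.00333333 + 4·25.665 = 103 ms.

103 ms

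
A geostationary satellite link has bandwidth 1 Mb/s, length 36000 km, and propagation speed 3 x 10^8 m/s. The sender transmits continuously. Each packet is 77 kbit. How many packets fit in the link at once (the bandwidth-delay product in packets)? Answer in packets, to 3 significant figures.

Propagation delay = 36000000 / 300000000 = 0.12 s.
BDP = R × t_prop = 1000000 × 0.12 = 120000 bits.
In packets of 77000 bits: 1.56 packets.

1.56 packets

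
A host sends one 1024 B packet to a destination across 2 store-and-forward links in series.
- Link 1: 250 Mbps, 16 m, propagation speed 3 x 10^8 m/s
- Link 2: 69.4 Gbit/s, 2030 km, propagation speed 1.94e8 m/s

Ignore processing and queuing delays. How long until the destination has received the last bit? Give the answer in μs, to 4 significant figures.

L = 1024 × 8 = 8192 bits.
Transmission delays (L/R per hop): 32.768, 0.11804 μs; sum = 32.886 μs.
Propagation delays (d/s per hop): 0.0533333, 10463.9 μs; sum = 10464 μs.
End-to-end = 10500 μs.

10500 μs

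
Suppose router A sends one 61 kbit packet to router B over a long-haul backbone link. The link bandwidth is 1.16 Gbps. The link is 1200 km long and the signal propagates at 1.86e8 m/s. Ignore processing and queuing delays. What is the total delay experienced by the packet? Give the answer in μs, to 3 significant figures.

L = 61000 bits.
Transmission delay = L/R = 61000 / 1160000000 = 52.5862 μs.
Propagation delay = d/s = 1200000 m / 186000000 m/s = 6451.61 μs.
Total = 6500 μs.

6500 μs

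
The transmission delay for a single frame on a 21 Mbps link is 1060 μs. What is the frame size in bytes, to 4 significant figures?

L = R × t_tx = 21000000 b/s × 0.00106 s = 22260 bits.
In bytes: 22260 / 8 = 2783 bytes.

2783 bytes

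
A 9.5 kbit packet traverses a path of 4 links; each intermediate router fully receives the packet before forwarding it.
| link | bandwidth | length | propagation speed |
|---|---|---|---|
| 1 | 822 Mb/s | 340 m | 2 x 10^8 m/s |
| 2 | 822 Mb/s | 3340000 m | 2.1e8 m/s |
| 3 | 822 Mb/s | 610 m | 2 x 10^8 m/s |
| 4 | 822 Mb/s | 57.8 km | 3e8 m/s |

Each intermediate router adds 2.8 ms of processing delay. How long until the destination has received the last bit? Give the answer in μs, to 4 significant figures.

L = 9500 bits.
Transmission delay per hop = L/R = 9500/822000000 = 11.5572 μs; 4 hops → 46.2287 μs.
Propagation delays (d/s per hop): 1.7, 15904.8, 3.05, 192.667 μs; sum = 16102.2 μs.
Processing at 3 router(s): 3 × 2.8 ms = 8400 μs.
End-to-end = 24550 μs.

24550 μs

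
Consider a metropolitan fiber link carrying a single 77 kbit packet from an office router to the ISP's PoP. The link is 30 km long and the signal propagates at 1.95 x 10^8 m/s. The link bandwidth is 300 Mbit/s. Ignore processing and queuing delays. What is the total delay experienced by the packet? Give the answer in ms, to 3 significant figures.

0.411 ms

L = 77000 bits.
Transmission delay = L/R = 77000 / 300000000 = 0.256667 ms.
Propagation delay = d/s = 30000 m / 195000000 m/s = 0.153846 ms.
Total = 0.411 ms.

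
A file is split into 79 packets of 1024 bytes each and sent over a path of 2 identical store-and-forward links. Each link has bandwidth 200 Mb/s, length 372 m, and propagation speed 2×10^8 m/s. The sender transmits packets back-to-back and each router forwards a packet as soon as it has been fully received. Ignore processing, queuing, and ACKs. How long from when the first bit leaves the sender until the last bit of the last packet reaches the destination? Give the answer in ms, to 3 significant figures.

3.28 ms

Per-hop transmission t_tx = L/R = 8192/200000000 = 0.04096 ms.
Per-hop propagation t_prop = 372/200000000 = 0.00186 ms.
Pipeline fill: first packet needs 2·t_tx to clear all hops; remaining 78 packets each add one t_tx.
Total = (2+79-1)·t_tx + 2·t_prop = 80·0.04096 + 2·0.00186 = 3.28 ms.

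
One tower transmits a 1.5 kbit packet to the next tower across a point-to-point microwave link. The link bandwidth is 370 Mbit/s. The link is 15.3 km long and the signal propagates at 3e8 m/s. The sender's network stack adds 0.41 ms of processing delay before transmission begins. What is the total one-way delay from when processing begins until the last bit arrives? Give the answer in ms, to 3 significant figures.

L = 1500 bits.
Transmission delay = L/R = 1500 / 370000000 = 0.00405405 ms.
Propagation delay = d/s = 15300 m / 300000000 m/s = 0.051 ms.
Plus processing delay 0.41 ms = 0.41 ms.
Total = 0.465 ms.

0.465 ms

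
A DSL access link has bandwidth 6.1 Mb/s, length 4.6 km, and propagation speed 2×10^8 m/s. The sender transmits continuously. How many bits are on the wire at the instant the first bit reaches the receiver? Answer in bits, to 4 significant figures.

140.3 bits

Propagation delay = 4600 / 200000000 = 2.3e-05 s.
BDP = R × t_prop = 6100000 × 2.3e-05 = 140.3 bits.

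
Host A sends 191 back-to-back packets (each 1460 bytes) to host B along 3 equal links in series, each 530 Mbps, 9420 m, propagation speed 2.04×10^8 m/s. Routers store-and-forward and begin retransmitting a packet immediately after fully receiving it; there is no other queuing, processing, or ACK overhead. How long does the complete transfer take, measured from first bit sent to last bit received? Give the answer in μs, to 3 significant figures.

4390 μs

Per-hop transmission t_tx = L/R = 11680/530000000 = 22.0377 μs.
Per-hop propagation t_prop = 9420/204000000 = 46.1765 μs.
Pipeline fill: first packet needs 3·t_tx to clear all hops; remaining 190 packets each add one t_tx.
Total = (3+191-1)·t_tx + 3·t_prop = 193·22.0377 + 3·46.1765 = 4390 μs.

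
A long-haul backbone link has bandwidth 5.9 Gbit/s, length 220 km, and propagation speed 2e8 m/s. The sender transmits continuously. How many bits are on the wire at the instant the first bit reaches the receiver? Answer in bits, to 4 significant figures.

6490000 bits

Propagation delay = 220000 / 200000000 = 0.0011 s.
BDP = R × t_prop = 5900000000 × 0.0011 = 6490000 bits.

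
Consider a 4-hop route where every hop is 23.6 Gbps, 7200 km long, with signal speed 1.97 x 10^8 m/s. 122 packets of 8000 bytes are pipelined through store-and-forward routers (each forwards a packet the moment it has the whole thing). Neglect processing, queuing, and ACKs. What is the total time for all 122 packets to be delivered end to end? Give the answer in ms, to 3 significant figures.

Per-hop transmission t_tx = L/R = 64000/23600000000 = 0.00271186 ms.
Per-hop propagation t_prop = 7200000/197000000 = 36.5482 ms.
Pipeline fill: first packet needs 4·t_tx to clear all hops; remaining 121 packets each add one t_tx.
Total = (4+122-1)·t_tx + 4·t_prop = 125·0.00271186 + 4·36.5482 = 147 ms.

147 ms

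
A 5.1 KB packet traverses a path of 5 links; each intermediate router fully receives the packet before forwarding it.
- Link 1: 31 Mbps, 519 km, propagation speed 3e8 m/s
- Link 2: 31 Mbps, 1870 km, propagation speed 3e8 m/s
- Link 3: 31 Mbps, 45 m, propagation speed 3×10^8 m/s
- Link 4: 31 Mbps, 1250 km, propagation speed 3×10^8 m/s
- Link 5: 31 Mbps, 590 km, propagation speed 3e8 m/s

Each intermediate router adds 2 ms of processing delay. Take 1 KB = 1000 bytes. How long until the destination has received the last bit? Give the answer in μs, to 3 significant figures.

28700 μs

L = 40800 bits.
Transmission delay per hop = L/R = 40800/31000000 = 1316.13 μs; 5 hops → 6580.65 μs.
Propagation delays (d/s per hop): 1730, 6233.33, 0.15, 4166.67, 1966.67 μs; sum = 14096.8 μs.
Processing at 4 router(s): 4 × 2 ms = 8000 μs.
End-to-end = 28700 μs.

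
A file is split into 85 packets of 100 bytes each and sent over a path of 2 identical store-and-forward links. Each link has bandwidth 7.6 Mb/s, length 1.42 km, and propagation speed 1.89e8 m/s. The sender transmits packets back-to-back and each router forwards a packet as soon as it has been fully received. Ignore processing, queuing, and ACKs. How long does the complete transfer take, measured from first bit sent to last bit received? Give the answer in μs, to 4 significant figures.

9068 μs

Per-hop transmission t_tx = L/R = 800/7600000 = 105.263 μs.
Per-hop propagation t_prop = 1420/189000000 = 7.51323 μs.
Pipeline fill: first packet needs 2·t_tx to clear all hops; remaining 84 packets each add one t_tx.
Total = (2+85-1)·t_tx + 2·t_prop = 86·105.263 + 2·7.51323 = 9068 μs.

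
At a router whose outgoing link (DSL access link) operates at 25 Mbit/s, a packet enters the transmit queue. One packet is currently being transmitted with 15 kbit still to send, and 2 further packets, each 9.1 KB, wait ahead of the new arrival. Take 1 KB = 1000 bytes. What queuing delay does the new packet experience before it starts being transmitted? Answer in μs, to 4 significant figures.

Each queued packet: L/R = 72800/25000000 = 2912 μs.
2 queued → 5824 μs.
Plus remaining 15000 bits of current packet: 600 μs.
Queuing delay = 6424 μs.

6424 μs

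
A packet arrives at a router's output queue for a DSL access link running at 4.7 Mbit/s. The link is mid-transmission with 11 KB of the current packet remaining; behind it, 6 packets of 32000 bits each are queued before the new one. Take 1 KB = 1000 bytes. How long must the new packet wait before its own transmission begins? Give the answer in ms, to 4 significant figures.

59.57 ms

Each queued packet: L/R = 32000/4700000 = 6.80851 ms.
6 queued → 40.8511 ms.
Plus remaining 88000 bits of current packet: 18.7234 ms.
Queuing delay = 59.57 ms.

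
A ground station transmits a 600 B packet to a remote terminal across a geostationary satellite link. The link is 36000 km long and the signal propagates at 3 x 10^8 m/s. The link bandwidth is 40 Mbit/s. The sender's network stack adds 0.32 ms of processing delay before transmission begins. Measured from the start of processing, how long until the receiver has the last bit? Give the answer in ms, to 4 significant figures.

120.4 ms

L = 600 × 8 = 4800 bits.
Transmission delay = L/R = 4800 / 40000000 = 0.12 ms.
Propagation delay = d/s = 36000000 m / 300000000 m/s = 120 ms.
Plus processing delay 0.32 ms = 0.32 ms.
Total = 120.4 ms.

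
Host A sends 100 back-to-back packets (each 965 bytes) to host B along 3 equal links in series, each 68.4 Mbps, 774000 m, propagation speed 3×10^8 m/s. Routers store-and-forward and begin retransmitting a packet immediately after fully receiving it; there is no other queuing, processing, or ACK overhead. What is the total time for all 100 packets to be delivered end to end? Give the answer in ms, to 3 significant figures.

19.3 ms

Per-hop transmission t_tx = L/R = 7720/68400000 = 0.112865 ms.
Per-hop propagation t_prop = 774000/300000000 = 2.58 ms.
Pipeline fill: first packet needs 3·t_tx to clear all hops; remaining 99 packets each add one t_tx.
Total = (3+100-1)·t_tx + 3·t_prop = 102·0.112865 + 3·2.58 = 19.3 ms.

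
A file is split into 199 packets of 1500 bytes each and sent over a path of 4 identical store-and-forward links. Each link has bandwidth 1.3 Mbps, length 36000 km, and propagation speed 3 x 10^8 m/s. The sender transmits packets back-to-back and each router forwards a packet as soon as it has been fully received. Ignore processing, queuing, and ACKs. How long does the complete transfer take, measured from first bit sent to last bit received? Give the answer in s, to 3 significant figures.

2.34 s

Per-hop transmission t_tx = L/R = 12000/1300000 = 0.00923077 s.
Per-hop propagation t_prop = 36000000/300000000 = 0.12 s.
Pipeline fill: first packet needs 4·t_tx to clear all hops; remaining 198 packets each add one t_tx.
Total = (4+199-1)·t_tx + 4·t_prop = 202·0.00923077 + 4·0.12 = 2.34 s.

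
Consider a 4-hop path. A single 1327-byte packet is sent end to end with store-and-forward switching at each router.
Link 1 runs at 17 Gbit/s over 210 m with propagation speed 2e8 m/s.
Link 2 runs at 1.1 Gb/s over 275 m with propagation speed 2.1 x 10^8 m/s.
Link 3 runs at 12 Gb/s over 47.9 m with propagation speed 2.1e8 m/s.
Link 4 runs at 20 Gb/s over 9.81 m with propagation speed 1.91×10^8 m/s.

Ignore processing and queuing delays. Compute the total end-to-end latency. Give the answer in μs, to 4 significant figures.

14.33 μs

L = 1327 × 8 = 10616 bits.
Transmission delays (L/R per hop): 0.624471, 9.65091, 0.884667, 0.5308 μs; sum = 11.6908 μs.
Propagation delays (d/s per hop): 1.05, 1.30952, 0.228095, 0.0513613 μs; sum = 2.63898 μs.
End-to-end = 14.33 μs.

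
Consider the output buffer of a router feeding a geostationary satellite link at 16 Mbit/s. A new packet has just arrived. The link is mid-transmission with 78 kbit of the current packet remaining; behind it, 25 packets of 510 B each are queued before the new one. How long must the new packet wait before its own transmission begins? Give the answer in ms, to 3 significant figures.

11.3 ms

Each queued packet: L/R = 4080/16000000 = 0.255 ms.
25 queued → 6.375 ms.
Plus remaining 78000 bits of current packet: 4.875 ms.
Queuing delay = 11.3 ms.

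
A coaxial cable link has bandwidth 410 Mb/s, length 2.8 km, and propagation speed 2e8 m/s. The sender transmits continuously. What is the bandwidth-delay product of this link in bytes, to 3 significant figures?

718 bytes

Propagation delay = 2800 / 200000000 = 1.4e-05 s.
BDP = R × t_prop = 410000000 × 1.4e-05 = 5740 bits.
In bytes: 5740/8 = 718 bytes.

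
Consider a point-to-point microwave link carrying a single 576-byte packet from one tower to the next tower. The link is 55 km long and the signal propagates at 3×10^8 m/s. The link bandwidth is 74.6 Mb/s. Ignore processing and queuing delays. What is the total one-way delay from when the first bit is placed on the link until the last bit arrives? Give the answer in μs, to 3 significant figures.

245 μs

L = 576 × 8 = 4608 bits.
Transmission delay = L/R = 4608 / 74600000 = 61.7694 μs.
Propagation delay = d/s = 55000 m / 300000000 m/s = 183.333 μs.
Total = 245 μs.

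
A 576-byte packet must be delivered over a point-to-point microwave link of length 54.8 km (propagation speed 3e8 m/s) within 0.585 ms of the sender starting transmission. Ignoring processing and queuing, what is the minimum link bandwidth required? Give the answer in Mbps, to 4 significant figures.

11.45 Mbps

L = 4608 bits.
Propagation delay = 54800 / 300000000 = 0.182667 ms.
Transmission budget = 0.585 − 0.182667 = 0.402333 ms.
R ≥ L / t_tx = 4608 bits / 0.000402333 s = 11.45 Mbps.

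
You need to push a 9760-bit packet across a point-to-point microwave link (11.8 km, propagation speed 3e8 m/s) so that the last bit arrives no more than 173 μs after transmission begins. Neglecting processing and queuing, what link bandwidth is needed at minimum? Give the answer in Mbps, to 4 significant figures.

Propagation delay = 11800 / 300000000 = 39.3333 μs.
Transmission budget = 173 − 39.3333 = 133.667 μs.
R ≥ L / t_tx = 9760 bits / 0.000133667 s = 73.02 Mbps.

73.02 Mbps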